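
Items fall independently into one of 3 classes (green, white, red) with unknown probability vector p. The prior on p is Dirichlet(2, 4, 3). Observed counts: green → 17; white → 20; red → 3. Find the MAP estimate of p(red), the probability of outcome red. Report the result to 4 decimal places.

MAP estimate of p(red) = 0.1087

The posterior is Dirichlet(αᵢ + nᵢ) = Dirichlet(19, 24, 6).
For a Dirichlet(a₁,…,a_K) with all aᵢ > 1, the mode has j-th component (aⱼ − 1)/(Σaᵢ − K).
Here Σaᵢ = 49 and K = 3, so p(red) = (6 − 1)/(49 − 3) = 5/46 ≈ 0.1087.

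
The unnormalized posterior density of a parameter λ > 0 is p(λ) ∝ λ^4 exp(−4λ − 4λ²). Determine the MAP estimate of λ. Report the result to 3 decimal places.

ℓ'(λ) = 4/λ − 4 − 8λ. Setting this to zero and multiplying by λ: 8λ² + 4λ − 4 = 0.
λ = (−4 + √(4² + 4·8·4)) / (2·8) = (−4 + √144) / 16 = (−4 + 12)/16 = 1/2.
ℓ''(λ) = −4/λ² − 8 < 0, confirming a maximum.

λ̂_MAP = 0.500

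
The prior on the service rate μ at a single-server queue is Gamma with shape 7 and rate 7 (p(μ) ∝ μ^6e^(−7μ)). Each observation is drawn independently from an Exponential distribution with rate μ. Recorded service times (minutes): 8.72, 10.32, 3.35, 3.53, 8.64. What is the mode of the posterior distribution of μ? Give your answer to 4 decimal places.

μ̂_MAP = 0.2647

The Exponential(rate=μ) likelihood is ∝ μ^n e^(−μΣtᵢ). Here n = 5 and Σtᵢ = 8.72 + 10.32 + 3.35 + 3.53 + 8.64 = 34.56.
Posterior ∝ μ^6e^(−7μ) · μ^5e^(−34.56μ) = μ^11e^(−41.56μ), i.e. Gamma(12, 41.56).
Mode = (a−1)/b = 11/41.56 ≈ 0.2647.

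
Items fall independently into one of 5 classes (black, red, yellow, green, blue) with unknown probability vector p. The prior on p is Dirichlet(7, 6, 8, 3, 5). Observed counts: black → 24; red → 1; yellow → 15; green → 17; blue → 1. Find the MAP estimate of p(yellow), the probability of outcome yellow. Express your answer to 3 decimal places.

The posterior is Dirichlet(αᵢ + nᵢ) = Dirichlet(31, 7, 23, 20, 6).
For a Dirichlet(a₁,…,a_K) with all aᵢ > 1, the mode has j-th component (aⱼ − 1)/(Σaᵢ − K).
Here Σaᵢ = 87 and K = 5, so p(yellow) = (23 − 1)/(87 − 5) = 22/82 ≈ 0.268.

MAP estimate of p(yellow) = 0.268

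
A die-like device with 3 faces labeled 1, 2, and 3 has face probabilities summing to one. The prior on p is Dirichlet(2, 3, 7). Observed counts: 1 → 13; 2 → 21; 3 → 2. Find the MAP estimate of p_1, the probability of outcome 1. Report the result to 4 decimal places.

MAP estimate: 0.3111

The posterior is Dirichlet(αᵢ + nᵢ) = Dirichlet(15, 24, 9).
For a Dirichlet(a₁,…,a_K) with all aᵢ > 1, the mode has j-th component (aⱼ − 1)/(Σaᵢ − K).
Here Σaᵢ = 48 and K = 3, so p_1 = (15 − 1)/(48 − 3) = 14/45 ≈ 0.3111.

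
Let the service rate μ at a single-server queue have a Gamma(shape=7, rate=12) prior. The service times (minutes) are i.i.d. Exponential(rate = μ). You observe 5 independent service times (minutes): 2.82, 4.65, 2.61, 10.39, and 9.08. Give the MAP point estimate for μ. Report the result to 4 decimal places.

μ̂_MAP = 0.2647

The Exponential(rate=μ) likelihood is ∝ μ^n e^(−μΣtᵢ). Here n = 5 and Σtᵢ = 2.82 + 4.65 + 2.61 + 10.39 + 9.08 = 29.55.
Posterior ∝ μ^6e^(−12μ) · μ^5e^(−29.55μ) = μ^11e^(−41.55μ), i.e. Gamma(12, 41.55).
Mode = (a−1)/b = 11/41.55 ≈ 0.2647.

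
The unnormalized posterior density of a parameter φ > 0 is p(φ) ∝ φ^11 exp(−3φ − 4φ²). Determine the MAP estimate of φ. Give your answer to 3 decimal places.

ℓ'(φ) = 11/φ − 3 − 8φ. Setting this to zero and multiplying by φ: 8φ² + 3φ − 11 = 0.
φ = (−3 + √(3² + 4·8·11)) / (2·8) = (−3 + √361) / 16 = (−3 + 19)/16 = 1.
ℓ''(φ) = −11/φ² − 8 < 0, confirming a maximum.

φ̂_MAP = 1.000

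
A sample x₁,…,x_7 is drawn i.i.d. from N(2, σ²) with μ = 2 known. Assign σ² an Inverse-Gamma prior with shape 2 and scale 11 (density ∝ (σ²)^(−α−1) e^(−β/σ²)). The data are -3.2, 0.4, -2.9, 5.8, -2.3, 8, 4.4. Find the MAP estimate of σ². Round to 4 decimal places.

σ̂²_MAP = 11.5615

Sum of squared deviations about the known mean: SS = (-3.2−2)² + (0.4−2)² + (-2.9−2)² + (5.8−2)² + (-2.3−2)² + (8−2)² + (4.4−2)² = 128.3.
The Normal likelihood contributes (σ²)^(−n/2) exp(−SS/(2σ²)), so the posterior is Inverse-Gamma(α + n/2, β + SS/2) = Inverse-Gamma(5.5, 75.15).
The mode of Inverse-Gamma(a, b) is b/(a+1) = 75.15/6.5 ≈ 11.5615.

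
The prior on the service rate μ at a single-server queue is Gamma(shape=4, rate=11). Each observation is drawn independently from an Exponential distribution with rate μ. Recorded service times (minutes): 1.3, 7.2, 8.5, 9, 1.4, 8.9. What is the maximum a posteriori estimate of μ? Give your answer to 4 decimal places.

The Exponential(rate=μ) likelihood is ∝ μ^n e^(−μΣtᵢ). Here n = 6 and Σtᵢ = 1.3 + 7.2 + 8.5 + 9 + 1.4 + 8.9 = 36.3.
Posterior ∝ μ^3e^(−11μ) · μ^6e^(−36.3μ) = μ^9e^(−47.3μ), i.e. Gamma(10, 47.3).
Mode = (a−1)/b = 9/47.3 ≈ 0.1903.

μ̂_MAP = 0.1903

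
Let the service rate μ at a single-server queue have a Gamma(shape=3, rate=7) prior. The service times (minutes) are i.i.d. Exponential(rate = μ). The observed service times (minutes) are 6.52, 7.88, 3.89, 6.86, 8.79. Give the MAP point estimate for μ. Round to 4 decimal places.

μ̂_MAP = 0.1710

The Exponential(rate=μ) likelihood is ∝ μ^n e^(−μΣtᵢ). Here n = 5 and Σtᵢ = 6.52 + 7.88 + 3.89 + 6.86 + 8.79 = 33.94.
Posterior ∝ μ^2e^(−7μ) · μ^5e^(−33.94μ) = μ^7e^(−40.94μ), i.e. Gamma(8, 40.94).
Mode = (a−1)/b = 7/40.94 ≈ 0.1710.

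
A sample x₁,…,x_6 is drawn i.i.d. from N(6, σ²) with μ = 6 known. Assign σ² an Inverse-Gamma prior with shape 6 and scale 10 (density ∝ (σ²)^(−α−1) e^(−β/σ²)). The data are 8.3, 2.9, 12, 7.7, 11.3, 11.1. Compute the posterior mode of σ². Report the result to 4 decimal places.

Sum of squared deviations about the known mean: SS = (8.3−6)² + (2.9−6)² + (12−6)² + (7.7−6)² + (11.3−6)² + (11.1−6)² = 107.89.
The Normal likelihood contributes (σ²)^(−n/2) exp(−SS/(2σ²)), so the posterior is Inverse-Gamma(α + n/2, β + SS/2) = Inverse-Gamma(9, 63.945).
The mode of Inverse-Gamma(a, b) is b/(a+1) = 63.945/10 ≈ 6.3945.

σ̂²_MAP = 6.3945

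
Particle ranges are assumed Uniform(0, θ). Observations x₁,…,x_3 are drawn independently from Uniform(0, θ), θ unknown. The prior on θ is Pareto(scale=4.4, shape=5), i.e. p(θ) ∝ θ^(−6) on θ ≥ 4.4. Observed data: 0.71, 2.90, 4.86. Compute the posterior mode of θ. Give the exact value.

θ̂_MAP = 4.86

The Uniform(0, θ) likelihood is θ^(−n) for θ ≥ max(xᵢ), zero otherwise. Here max(xᵢ) = 4.86.
Posterior ∝ θ^(−6) · θ^(−3) = θ^(−9) on θ ≥ max(4.4, 4.86) = 4.86.
This density is strictly decreasing in θ, so the posterior mode lies at the lower boundary of the support.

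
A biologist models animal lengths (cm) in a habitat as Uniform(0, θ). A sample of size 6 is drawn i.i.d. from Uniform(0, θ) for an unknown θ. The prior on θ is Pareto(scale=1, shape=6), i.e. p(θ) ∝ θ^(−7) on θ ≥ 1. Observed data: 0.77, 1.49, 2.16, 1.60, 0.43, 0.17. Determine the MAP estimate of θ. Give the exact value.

The Uniform(0, θ) likelihood is θ^(−n) for θ ≥ max(xᵢ), zero otherwise. Here max(xᵢ) = 2.16.
Posterior ∝ θ^(−7) · θ^(−6) = θ^(−13) on θ ≥ max(1, 2.16) = 2.16.
This density is strictly decreasing in θ, so the posterior mode lies at the lower boundary of the support.

θ̂_MAP = 2.16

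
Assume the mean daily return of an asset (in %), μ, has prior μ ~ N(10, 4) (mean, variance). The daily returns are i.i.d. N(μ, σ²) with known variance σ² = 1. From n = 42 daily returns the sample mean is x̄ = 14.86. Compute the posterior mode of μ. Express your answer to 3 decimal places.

n = 42, x̄ = 14.86.
For a Normal prior and Normal likelihood with known variance, the posterior is Normal; its mode equals its mean, the precision-weighted average.
Prior precision 1/σ₀² = 1/4 = 0.25; data precision n/σ² = 42/1 = 42.
μ̂ = (0.25·10 + 42·14.86) / (0.25 + 42) = 626.62/42.25 = 62662/4225 ≈ 14.831.

μ̂_MAP = 14.831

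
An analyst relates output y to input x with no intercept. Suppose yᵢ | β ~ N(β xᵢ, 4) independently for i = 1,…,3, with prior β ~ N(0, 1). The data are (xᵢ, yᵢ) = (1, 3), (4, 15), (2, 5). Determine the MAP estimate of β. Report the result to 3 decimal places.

log p(β | y) = −Σ(yᵢ − βxᵢ)²/(2·4) − β²/(2·1) + const.
Setting the derivative to zero: Σxᵢ(yᵢ − βxᵢ)/4 − β/1 = 0, so β = Σxᵢyᵢ / (Σxᵢ² + σ²/τ²).
Σxᵢyᵢ = 1·3 + 4·15 + 2·5 = 73; Σxᵢ² = 21; σ²/τ² = 4.
β̂_MAP = 73 / (21 + 4) = 73/25 ≈ 2.920.

β̂_MAP = 2.920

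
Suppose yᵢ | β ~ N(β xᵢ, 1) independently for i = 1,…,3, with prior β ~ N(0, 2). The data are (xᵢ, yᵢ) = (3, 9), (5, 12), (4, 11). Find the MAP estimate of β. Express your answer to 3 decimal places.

log p(β | y) = −Σ(yᵢ − βxᵢ)²/(2·1) − β²/(2·2) + const.
Setting the derivative to zero: Σxᵢ(yᵢ − βxᵢ)/1 − β/2 = 0, so β = Σxᵢyᵢ / (Σxᵢ² + σ²/τ²).
Σxᵢyᵢ = 3·9 + 5·12 + 4·11 = 131; Σxᵢ² = 50; σ²/τ² = 0.5.
β̂_MAP = 131 / (50 + 0.5) = 131/50.5 ≈ 2.594.

β̂_MAP = 2.594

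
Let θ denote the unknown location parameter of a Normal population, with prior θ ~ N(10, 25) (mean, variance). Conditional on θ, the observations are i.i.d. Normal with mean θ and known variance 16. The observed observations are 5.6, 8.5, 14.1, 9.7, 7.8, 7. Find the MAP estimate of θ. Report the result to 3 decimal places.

n = 6; x̄ = (5.6 + 8.5 + 14.1 + 9.7 + 7.8 + 7)/6 = 52.7/6 = 527/60 ≈ 8.7833.
For a Normal prior and Normal likelihood with known variance, the posterior is Normal; its mode equals its mean, the precision-weighted average.
Prior precision 1/σ₀² = 1/25 = 0.04; data precision n/σ² = 6/16 = 0.375.
θ̂ = (0.04·10 + 0.375·(527/60)) / (0.04 + 0.375) = 3.69375/0.415 = 2955/332 ≈ 8.901.

θ̂_MAP = 8.901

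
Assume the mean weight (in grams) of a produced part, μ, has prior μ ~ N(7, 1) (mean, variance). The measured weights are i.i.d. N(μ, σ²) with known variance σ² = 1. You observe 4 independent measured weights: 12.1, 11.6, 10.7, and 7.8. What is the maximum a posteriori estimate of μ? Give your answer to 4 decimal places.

n = 4; x̄ = (12.1 + 11.6 + 10.7 + 7.8)/4 = 42.2/4 = 10.55.
For a Normal prior and Normal likelihood with known variance, the posterior is Normal; its mode equals its mean, the precision-weighted average.
Prior precision 1/σ₀² = 1/1 = 1; data precision n/σ² = 4/1 = 4.
μ̂ = (1·7 + 4·10.55) / (1 + 4) = 49.2/5 = 9.8400.

μ̂_MAP = 9.8400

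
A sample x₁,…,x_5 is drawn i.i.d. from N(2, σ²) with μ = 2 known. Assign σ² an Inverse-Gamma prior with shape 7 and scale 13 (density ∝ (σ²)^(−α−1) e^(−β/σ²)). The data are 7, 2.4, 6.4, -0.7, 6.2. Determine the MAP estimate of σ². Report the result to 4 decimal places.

Sum of squared deviations about the known mean: SS = (7−2)² + (2.4−2)² + (6.4−2)² + (-0.7−2)² + (6.2−2)² = 69.45.
The Normal likelihood contributes (σ²)^(−n/2) exp(−SS/(2σ²)), so the posterior is Inverse-Gamma(α + n/2, β + SS/2) = Inverse-Gamma(9.5, 47.725).
The mode of Inverse-Gamma(a, b) is b/(a+1) = 47.725/10.5 ≈ 4.5452.

σ̂²_MAP = 4.5452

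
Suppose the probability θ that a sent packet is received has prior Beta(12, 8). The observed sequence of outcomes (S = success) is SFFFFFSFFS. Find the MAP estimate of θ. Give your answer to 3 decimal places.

Prior: Beta(12, 8).
Data: 3 successes in 10 trials (from the sequence). The binomial likelihood contributes θ^3(1−θ)^7, so the posterior is Beta(12+3, 8+7) = Beta(15, 15).
For Beta(a, b) with a, b > 1 the mode is (a−1)/(a+b−2) = 14/28 ≈ 0.500.

θ̂_MAP = 0.500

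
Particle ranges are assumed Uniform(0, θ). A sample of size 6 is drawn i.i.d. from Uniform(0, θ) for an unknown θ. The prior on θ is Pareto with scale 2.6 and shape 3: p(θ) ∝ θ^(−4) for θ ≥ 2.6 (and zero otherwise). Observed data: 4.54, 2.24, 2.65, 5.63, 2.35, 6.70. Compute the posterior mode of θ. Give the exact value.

The Uniform(0, θ) likelihood is θ^(−n) for θ ≥ max(xᵢ), zero otherwise. Here max(xᵢ) = 6.70.
Posterior ∝ θ^(−4) · θ^(−6) = θ^(−10) on θ ≥ max(2.6, 6.70) = 6.70.
This density is strictly decreasing in θ, so the posterior mode lies at the lower boundary of the support.

θ̂_MAP = 6.70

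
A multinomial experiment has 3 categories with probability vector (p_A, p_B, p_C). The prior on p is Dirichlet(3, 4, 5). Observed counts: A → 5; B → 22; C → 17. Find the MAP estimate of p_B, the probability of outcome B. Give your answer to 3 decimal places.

The posterior is Dirichlet(αᵢ + nᵢ) = Dirichlet(8, 26, 22).
For a Dirichlet(a₁,…,a_K) with all aᵢ > 1, the mode has j-th component (aⱼ − 1)/(Σaᵢ − K).
Here Σaᵢ = 56 and K = 3, so p_B = (26 − 1)/(56 − 3) = 25/53 ≈ 0.472.

MAP estimate of p_B = 0.472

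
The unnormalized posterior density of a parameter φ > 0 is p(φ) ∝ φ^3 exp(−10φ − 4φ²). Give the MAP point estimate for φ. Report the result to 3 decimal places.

φ̂_MAP = 0.250

ℓ'(φ) = 3/φ − 10 − 8φ. Setting this to zero and multiplying by φ: 8φ² + 10φ − 3 = 0.
φ = (−10 + √(10² + 4·8·3)) / (2·8) = (−10 + √196) / 16 = (−10 + 14)/16 = 1/4.
ℓ''(φ) = −3/φ² − 8 < 0, confirming a maximum.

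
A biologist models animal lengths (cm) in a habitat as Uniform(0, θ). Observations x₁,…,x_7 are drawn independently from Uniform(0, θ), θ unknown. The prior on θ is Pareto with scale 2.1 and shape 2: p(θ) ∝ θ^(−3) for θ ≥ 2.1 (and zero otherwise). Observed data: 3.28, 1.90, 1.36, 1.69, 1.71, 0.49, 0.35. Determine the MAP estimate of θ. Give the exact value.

θ̂_MAP = 3.28

The Uniform(0, θ) likelihood is θ^(−n) for θ ≥ max(xᵢ), zero otherwise. Here max(xᵢ) = 3.28.
Posterior ∝ θ^(−3) · θ^(−7) = θ^(−10) on θ ≥ max(2.1, 3.28) = 3.28.
This density is strictly decreasing in θ, so the posterior mode lies at the lower boundary of the support.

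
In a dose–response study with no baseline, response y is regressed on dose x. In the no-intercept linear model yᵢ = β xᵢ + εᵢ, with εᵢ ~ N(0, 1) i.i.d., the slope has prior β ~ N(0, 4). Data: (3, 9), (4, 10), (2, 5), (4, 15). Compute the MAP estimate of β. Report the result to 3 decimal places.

β̂_MAP = 3.028

log p(β | y) = −Σ(yᵢ − βxᵢ)²/(2·1) − β²/(2·4) + const.
Setting the derivative to zero: Σxᵢ(yᵢ − βxᵢ)/1 − β/4 = 0, so β = Σxᵢyᵢ / (Σxᵢ² + σ²/τ²).
Σxᵢyᵢ = 3·9 + 4·10 + 2·5 + 4·15 = 137; Σxᵢ² = 45; σ²/τ² = 0.25.
β̂_MAP = 137 / (45 + 0.25) = 137/45.25 ≈ 3.028.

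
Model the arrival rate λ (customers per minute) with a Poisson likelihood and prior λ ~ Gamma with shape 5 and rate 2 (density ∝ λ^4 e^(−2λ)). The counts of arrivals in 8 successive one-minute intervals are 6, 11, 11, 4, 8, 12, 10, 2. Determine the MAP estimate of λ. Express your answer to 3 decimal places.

λ̂_MAP = 6.800

Σxᵢ = 6+11+11+4+8+12+10+2 = 64, with n = 8.
Posterior ∝ λ^4e^(−2λ) · λ^64e^(−8λ) = λ^68e^(−10λ), i.e. Gamma(shape=69, rate=10).
The mode of a Gamma(a, b) with a ≥ 1 (shape–rate) is (a−1)/b = 68/10 ≈ 6.800.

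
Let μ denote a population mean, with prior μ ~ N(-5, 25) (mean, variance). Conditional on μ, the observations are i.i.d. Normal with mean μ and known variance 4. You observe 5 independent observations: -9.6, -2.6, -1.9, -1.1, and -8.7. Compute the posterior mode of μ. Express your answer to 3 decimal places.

n = 5; x̄ = ((-9.6) + (-2.6) + (-1.9) + (-1.1) + (-8.7))/5 = -23.9/5 = -4.78.
For a Normal prior and Normal likelihood with known variance, the posterior is Normal; its mode equals its mean, the precision-weighted average.
Prior precision 1/σ₀² = 1/25 = 0.04; data precision n/σ² = 5/4 = 1.25.
μ̂ = (0.04·(-5) + 1.25·(-4.78)) / (0.04 + 1.25) = (-6.175)/1.29 = -1235/258 ≈ -4.787.

μ̂_MAP = -4.787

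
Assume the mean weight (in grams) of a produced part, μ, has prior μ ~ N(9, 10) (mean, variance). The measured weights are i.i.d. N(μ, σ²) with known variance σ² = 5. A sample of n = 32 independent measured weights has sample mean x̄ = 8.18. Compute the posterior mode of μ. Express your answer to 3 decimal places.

n = 32, x̄ = 8.18.
For a Normal prior and Normal likelihood with known variance, the posterior is Normal; its mode equals its mean, the precision-weighted average.
Prior precision 1/σ₀² = 1/10 = 0.1; data precision n/σ² = 32/5 = 6.4.
μ̂ = (0.1·9 + 6.4·8.18) / (0.1 + 6.4) = 53.252/6.5 = 13313/1625 ≈ 8.193.

μ̂_MAP = 8.193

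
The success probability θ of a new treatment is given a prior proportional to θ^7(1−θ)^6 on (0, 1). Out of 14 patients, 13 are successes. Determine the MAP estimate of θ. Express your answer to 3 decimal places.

The prior density ∝ θ^7(1−θ)^6 is the kernel of Beta(8, 7).
Data: 13 successes in 14 trials. The binomial likelihood contributes θ^13(1−θ)^1, so the posterior is Beta(8+13, 7+1) = Beta(21, 8).
For Beta(a, b) with a, b > 1 the mode is (a−1)/(a+b−2) = 20/27 ≈ 0.741.

θ̂_MAP = 0.741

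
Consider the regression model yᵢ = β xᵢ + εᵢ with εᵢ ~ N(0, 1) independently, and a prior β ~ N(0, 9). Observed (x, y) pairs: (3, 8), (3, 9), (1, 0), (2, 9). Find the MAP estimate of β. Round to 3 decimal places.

log p(β | y) = −Σ(yᵢ − βxᵢ)²/(2·1) − β²/(2·9) + const.
Setting the derivative to zero: Σxᵢ(yᵢ − βxᵢ)/1 − β/9 = 0, so β = Σxᵢyᵢ / (Σxᵢ² + σ²/τ²).
Σxᵢyᵢ = 3·8 + 3·9 + 1·0 + 2·9 = 69; Σxᵢ² = 23; σ²/τ² = 1/9.
β̂_MAP = 69 / (23 + 1/9) = 69/(208/9) = 621/208 ≈ 2.986.

β̂_MAP = 2.986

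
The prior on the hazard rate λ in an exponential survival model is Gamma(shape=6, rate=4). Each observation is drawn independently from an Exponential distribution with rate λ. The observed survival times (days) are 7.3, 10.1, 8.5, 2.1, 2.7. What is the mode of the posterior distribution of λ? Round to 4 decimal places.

λ̂_MAP = 0.2882

The Exponential(rate=λ) likelihood is ∝ λ^n e^(−λΣtᵢ). Here n = 5 and Σtᵢ = 7.3 + 10.1 + 8.5 + 2.1 + 2.7 = 30.7.
Posterior ∝ λ^5e^(−4λ) · λ^5e^(−30.7λ) = λ^10e^(−34.7λ), i.e. Gamma(11, 34.7).
Mode = (a−1)/b = 10/34.7 ≈ 0.2882.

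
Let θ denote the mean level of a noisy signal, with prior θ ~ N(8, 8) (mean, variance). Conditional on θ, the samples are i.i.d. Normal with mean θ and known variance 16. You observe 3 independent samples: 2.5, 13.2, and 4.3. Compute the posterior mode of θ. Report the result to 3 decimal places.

θ̂_MAP = 7.200

n = 3; x̄ = (2.5 + 13.2 + 4.3)/3 = 20/3 = 20/3 ≈ 6.6667.
For a Normal prior and Normal likelihood with known variance, the posterior is Normal; its mode equals its mean, the precision-weighted average.
Prior precision 1/σ₀² = 1/8 = 0.125; data precision n/σ² = 3/16 = 0.1875.
θ̂ = (0.125·8 + 0.1875·(20/3)) / (0.125 + 0.1875) = 2.25/0.3125 = 7.200.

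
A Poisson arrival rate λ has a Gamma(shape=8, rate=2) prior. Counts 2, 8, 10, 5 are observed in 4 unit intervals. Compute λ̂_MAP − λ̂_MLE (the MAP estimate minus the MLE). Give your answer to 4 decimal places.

Σxᵢ = 25. Posterior is Gamma(33, 6); MAP = (33−1)/6 = 32/6 ≈ 5.33333.
MLE = x̄ = 25/4 ≈ 6.25000.
Difference = 32/6 − 25/4 = -11/12 ≈ -0.9167.

MAP − MLE = -0.9167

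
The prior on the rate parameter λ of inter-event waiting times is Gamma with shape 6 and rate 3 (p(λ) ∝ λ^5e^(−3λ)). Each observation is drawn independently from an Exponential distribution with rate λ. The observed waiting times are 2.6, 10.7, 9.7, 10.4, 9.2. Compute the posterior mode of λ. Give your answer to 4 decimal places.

The Exponential(rate=λ) likelihood is ∝ λ^n e^(−λΣtᵢ). Here n = 5 and Σtᵢ = 2.6 + 10.7 + 9.7 + 10.4 + 9.2 = 42.6.
Posterior ∝ λ^5e^(−3λ) · λ^5e^(−42.6λ) = λ^10e^(−45.6λ), i.e. Gamma(11, 45.6).
Mode = (a−1)/b = 10/45.6 ≈ 0.2193.

λ̂_MAP = 0.2193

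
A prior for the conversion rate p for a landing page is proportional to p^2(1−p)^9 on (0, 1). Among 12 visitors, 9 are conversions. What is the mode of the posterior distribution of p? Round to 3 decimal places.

The prior density ∝ p^2(1−p)^9 is the kernel of Beta(3, 10).
Data: 9 successes in 12 trials. The binomial likelihood contributes p^9(1−p)^3, so the posterior is Beta(3+9, 10+3) = Beta(12, 13).
For Beta(a, b) with a, b > 1 the mode is (a−1)/(a+b−2) = 11/23 ≈ 0.478.

p̂_MAP = 0.478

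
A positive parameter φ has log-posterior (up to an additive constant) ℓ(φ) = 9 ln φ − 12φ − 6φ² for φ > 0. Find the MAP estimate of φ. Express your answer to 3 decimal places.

φ̂_MAP = 0.500

ℓ'(φ) = 9/φ − 12 − 12φ. Setting this to zero and multiplying by φ: 12φ² + 12φ − 9 = 0.
φ = (−12 + √(12² + 4·12·9)) / (2·12) = (−12 + √576) / 24 = (−12 + 24)/24 = 1/2.
ℓ''(φ) = −9/φ² − 12 < 0, confirming a maximum.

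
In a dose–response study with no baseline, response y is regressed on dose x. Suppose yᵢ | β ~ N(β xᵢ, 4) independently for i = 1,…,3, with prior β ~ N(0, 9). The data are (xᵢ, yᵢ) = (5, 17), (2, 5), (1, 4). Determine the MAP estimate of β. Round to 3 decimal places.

β̂_MAP = 3.252

log p(β | y) = −Σ(yᵢ − βxᵢ)²/(2·4) − β²/(2·9) + const.
Setting the derivative to zero: Σxᵢ(yᵢ − βxᵢ)/4 − β/9 = 0, so β = Σxᵢyᵢ / (Σxᵢ² + σ²/τ²).
Σxᵢyᵢ = 5·17 + 2·5 + 1·4 = 99; Σxᵢ² = 30; σ²/τ² = 4/9.
β̂_MAP = 99 / (30 + 4/9) = 99/(274/9) = 891/274 ≈ 3.252.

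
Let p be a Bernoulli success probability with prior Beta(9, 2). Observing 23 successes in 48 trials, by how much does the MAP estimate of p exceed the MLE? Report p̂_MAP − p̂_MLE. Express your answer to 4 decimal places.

Posterior is Beta(32, 27); MAP = (32−1)/(59−2) = 31/57 ≈ 0.54386.
MLE ignores the prior: p̂_MLE = k/n = 23/48 ≈ 0.47917.
Difference = 31/57 − 23/48 = 59/912 ≈ 0.0647.

MAP − MLE = 0.0647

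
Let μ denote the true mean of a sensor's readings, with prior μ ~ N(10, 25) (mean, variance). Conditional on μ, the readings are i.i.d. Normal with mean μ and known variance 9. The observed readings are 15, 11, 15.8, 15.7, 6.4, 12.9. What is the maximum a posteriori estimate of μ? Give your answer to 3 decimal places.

n = 6; x̄ = (15 + 11 + 15.8 + 15.7 + 6.4 + 12.9)/6 = 76.8/6 = 12.8.
For a Normal prior and Normal likelihood with known variance, the posterior is Normal; its mode equals its mean, the precision-weighted average.
Prior precision 1/σ₀² = 1/25 = 0.04; data precision n/σ² = 6/9 = 2/3.
μ̂ = (0.04·10 + (2/3)·12.8) / (0.04 + 2/3) = (134/15)/(53/75) = 670/53 ≈ 12.642.

μ̂_MAP = 12.642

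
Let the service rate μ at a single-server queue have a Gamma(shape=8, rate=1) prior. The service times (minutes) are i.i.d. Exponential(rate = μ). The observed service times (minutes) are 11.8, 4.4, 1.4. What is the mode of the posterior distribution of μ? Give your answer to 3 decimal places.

The Exponential(rate=μ) likelihood is ∝ μ^n e^(−μΣtᵢ). Here n = 3 and Σtᵢ = 11.8 + 4.4 + 1.4 = 17.6.
Posterior ∝ μ^7e^(−1μ) · μ^3e^(−17.6μ) = μ^10e^(−18.6μ), i.e. Gamma(11, 18.6).
Mode = (a−1)/b = 10/18.6 ≈ 0.538.

μ̂_MAP = 0.538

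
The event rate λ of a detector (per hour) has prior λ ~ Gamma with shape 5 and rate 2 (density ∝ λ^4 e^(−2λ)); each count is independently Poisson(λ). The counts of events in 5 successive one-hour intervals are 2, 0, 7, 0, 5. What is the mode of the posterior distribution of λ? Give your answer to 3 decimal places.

Σxᵢ = 2+0+7+0+5 = 14, with n = 5.
Posterior ∝ λ^4e^(−2λ) · λ^14e^(−5λ) = λ^18e^(−7λ), i.e. Gamma(shape=19, rate=7).
The mode of a Gamma(a, b) with a ≥ 1 (shape–rate) is (a−1)/b = 18/7 ≈ 2.571.

λ̂_MAP = 2.571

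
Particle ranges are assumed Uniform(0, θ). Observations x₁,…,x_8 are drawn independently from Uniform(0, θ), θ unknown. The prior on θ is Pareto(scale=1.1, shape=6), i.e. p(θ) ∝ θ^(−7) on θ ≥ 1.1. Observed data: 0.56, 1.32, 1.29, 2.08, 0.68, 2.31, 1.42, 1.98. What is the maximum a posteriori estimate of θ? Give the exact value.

The Uniform(0, θ) likelihood is θ^(−n) for θ ≥ max(xᵢ), zero otherwise. Here max(xᵢ) = 2.31.
Posterior ∝ θ^(−7) · θ^(−8) = θ^(−15) on θ ≥ max(1.1, 2.31) = 2.31.
This density is strictly decreasing in θ, so the posterior mode lies at the lower boundary of the support.

θ̂_MAP = 2.31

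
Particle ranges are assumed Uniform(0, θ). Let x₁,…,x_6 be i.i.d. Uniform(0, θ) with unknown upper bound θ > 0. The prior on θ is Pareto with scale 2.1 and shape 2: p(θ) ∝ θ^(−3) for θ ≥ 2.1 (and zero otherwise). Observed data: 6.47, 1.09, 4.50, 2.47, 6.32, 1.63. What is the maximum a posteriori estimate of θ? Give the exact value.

θ̂_MAP = 6.47

The Uniform(0, θ) likelihood is θ^(−n) for θ ≥ max(xᵢ), zero otherwise. Here max(xᵢ) = 6.47.
Posterior ∝ θ^(−3) · θ^(−6) = θ^(−9) on θ ≥ max(2.1, 6.47) = 6.47.
This density is strictly decreasing in θ, so the posterior mode lies at the lower boundary of the support.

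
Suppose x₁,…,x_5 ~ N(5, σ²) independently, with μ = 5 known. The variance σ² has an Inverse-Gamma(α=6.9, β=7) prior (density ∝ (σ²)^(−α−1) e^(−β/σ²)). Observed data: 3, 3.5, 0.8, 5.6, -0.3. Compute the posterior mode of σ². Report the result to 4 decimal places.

σ̂²_MAP = 3.1894

Sum of squared deviations about the known mean: SS = (3−5)² + (3.5−5)² + (0.8−5)² + (5.6−5)² + (-0.3−5)² = 52.34.
The Normal likelihood contributes (σ²)^(−n/2) exp(−SS/(2σ²)), so the posterior is Inverse-Gamma(α + n/2, β + SS/2) = Inverse-Gamma(9.4, 33.17).
The mode of Inverse-Gamma(a, b) is b/(a+1) = 33.17/10.4 ≈ 3.1894.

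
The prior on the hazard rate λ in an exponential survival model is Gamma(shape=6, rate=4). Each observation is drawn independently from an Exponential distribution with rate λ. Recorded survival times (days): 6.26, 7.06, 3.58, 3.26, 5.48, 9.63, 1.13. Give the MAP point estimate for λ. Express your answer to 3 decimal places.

The Exponential(rate=λ) likelihood is ∝ λ^n e^(−λΣtᵢ). Here n = 7 and Σtᵢ = 6.26 + 7.06 + 3.58 + 3.26 + 5.48 + 9.63 + 1.13 = 36.40.
Posterior ∝ λ^5e^(−4λ) · λ^7e^(−36.40λ) = λ^12e^(−40.40λ), i.e. Gamma(13, 40.40).
Mode = (a−1)/b = 12/40.40 ≈ 0.297.

λ̂_MAP = 0.297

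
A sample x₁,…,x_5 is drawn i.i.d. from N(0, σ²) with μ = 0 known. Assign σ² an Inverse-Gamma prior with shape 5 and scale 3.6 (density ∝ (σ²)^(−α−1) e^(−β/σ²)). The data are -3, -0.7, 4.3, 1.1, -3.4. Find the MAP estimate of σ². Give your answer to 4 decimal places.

σ̂²_MAP = 2.8206

Sum of squared deviations about the known mean: SS = (-3−0)² + (-0.7−0)² + (4.3−0)² + (1.1−0)² + (-3.4−0)² = 40.75.
The Normal likelihood contributes (σ²)^(−n/2) exp(−SS/(2σ²)), so the posterior is Inverse-Gamma(α + n/2, β + SS/2) = Inverse-Gamma(7.5, 23.975).
The mode of Inverse-Gamma(a, b) is b/(a+1) = 23.975/8.5 ≈ 2.8206.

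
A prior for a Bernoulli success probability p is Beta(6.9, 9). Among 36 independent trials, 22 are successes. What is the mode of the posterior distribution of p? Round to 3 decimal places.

p̂_MAP = 0.559

Prior: Beta(6.9, 9).
Data: 22 successes in 36 trials. The binomial likelihood contributes p^22(1−p)^14, so the posterior is Beta(6.9+22, 9+14) = Beta(28.9, 23).
For Beta(a, b) with a, b > 1 the mode is (a−1)/(a+b−2) = 27.9/49.9 ≈ 0.559.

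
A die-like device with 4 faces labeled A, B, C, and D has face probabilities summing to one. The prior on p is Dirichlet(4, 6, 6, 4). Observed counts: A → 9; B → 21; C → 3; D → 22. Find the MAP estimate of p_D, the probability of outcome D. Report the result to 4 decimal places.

The posterior is Dirichlet(αᵢ + nᵢ) = Dirichlet(13, 27, 9, 26).
For a Dirichlet(a₁,…,a_K) with all aᵢ > 1, the mode has j-th component (aⱼ − 1)/(Σaᵢ − K).
Here Σaᵢ = 75 and K = 4, so p_D = (26 − 1)/(75 − 4) = 25/71 ≈ 0.3521.

MAP estimate of p_D = 0.3521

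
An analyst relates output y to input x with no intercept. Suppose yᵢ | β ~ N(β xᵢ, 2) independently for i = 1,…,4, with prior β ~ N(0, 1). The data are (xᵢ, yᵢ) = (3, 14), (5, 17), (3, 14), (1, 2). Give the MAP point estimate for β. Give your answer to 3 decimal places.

log p(β | y) = −Σ(yᵢ − βxᵢ)²/(2·2) − β²/(2·1) + const.
Setting the derivative to zero: Σxᵢ(yᵢ − βxᵢ)/2 − β/1 = 0, so β = Σxᵢyᵢ / (Σxᵢ² + σ²/τ²).
Σxᵢyᵢ = 3·14 + 5·17 + 3·14 + 1·2 = 171; Σxᵢ² = 44; σ²/τ² = 2.
β̂_MAP = 171 / (44 + 2) = 171/46 ≈ 3.717.

β̂_MAP = 3.717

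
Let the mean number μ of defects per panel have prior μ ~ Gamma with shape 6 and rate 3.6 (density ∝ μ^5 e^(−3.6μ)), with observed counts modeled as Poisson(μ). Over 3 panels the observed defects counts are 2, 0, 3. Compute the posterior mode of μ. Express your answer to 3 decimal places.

Σxᵢ = 2+0+3 = 5, with n = 3.
Posterior ∝ μ^5e^(−3.6μ) · μ^5e^(−3μ) = μ^10e^(−6.6μ), i.e. Gamma(shape=11, rate=6.6).
The mode of a Gamma(a, b) with a ≥ 1 (shape–rate) is (a−1)/b = 10/6.6 ≈ 1.515.

μ̂_MAP = 1.515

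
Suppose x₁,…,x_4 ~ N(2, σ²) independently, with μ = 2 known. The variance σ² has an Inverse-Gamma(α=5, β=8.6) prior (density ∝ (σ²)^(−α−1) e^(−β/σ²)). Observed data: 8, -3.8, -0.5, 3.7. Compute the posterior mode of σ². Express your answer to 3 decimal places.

Sum of squared deviations about the known mean: SS = (8−2)² + (-3.8−2)² + (-0.5−2)² + (3.7−2)² = 78.78.
The Normal likelihood contributes (σ²)^(−n/2) exp(−SS/(2σ²)), so the posterior is Inverse-Gamma(α + n/2, β + SS/2) = Inverse-Gamma(7, 47.99).
The mode of Inverse-Gamma(a, b) is b/(a+1) = 47.99/8 ≈ 5.999.

σ̂²_MAP = 5.999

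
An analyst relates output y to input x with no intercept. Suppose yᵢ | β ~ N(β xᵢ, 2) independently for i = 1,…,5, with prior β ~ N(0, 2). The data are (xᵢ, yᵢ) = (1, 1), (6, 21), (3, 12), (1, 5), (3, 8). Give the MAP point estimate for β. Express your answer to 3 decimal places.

β̂_MAP = 3.368

log p(β | y) = −Σ(yᵢ − βxᵢ)²/(2·2) − β²/(2·2) + const.
Setting the derivative to zero: Σxᵢ(yᵢ − βxᵢ)/2 − β/2 = 0, so β = Σxᵢyᵢ / (Σxᵢ² + σ²/τ²).
Σxᵢyᵢ = 1·1 + 6·21 + 3·12 + 1·5 + 3·8 = 192; Σxᵢ² = 56; σ²/τ² = 1.
β̂_MAP = 192 / (56 + 1) = 192/57 ≈ 3.368.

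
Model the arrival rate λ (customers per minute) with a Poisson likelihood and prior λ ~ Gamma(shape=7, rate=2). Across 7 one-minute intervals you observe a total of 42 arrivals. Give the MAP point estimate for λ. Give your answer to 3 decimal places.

Σxᵢ = 42, n = 7.
Posterior ∝ λ^6e^(−2λ) · λ^42e^(−7λ) = λ^48e^(−9λ), i.e. Gamma(shape=49, rate=9).
The mode of a Gamma(a, b) with a ≥ 1 (shape–rate) is (a−1)/b = 48/9 ≈ 5.333.

λ̂_MAP = 5.333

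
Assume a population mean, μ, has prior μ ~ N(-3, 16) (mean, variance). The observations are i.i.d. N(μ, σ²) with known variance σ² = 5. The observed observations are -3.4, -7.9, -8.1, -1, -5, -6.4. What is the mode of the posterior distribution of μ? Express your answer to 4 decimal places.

μ̂_MAP = -5.1861

n = 6; x̄ = ((-3.4) + (-7.9) + (-8.1) + (-1) + (-5) + (-6.4))/6 = -31.8/6 = -5.3.
For a Normal prior and Normal likelihood with known variance, the posterior is Normal; its mode equals its mean, the precision-weighted average.
Prior precision 1/σ₀² = 1/16 = 0.0625; data precision n/σ² = 6/5 = 1.2.
μ̂ = (0.0625·(-3) + 1.2·(-5.3)) / (0.0625 + 1.2) = (-6.5475)/1.2625 = -2619/505 ≈ -5.1861.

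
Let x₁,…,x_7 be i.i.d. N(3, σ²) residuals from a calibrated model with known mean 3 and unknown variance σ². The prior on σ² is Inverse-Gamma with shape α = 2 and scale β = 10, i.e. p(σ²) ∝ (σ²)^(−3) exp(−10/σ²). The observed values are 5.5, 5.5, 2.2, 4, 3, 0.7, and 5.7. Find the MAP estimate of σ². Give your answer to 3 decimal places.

Sum of squared deviations about the known mean: SS = (5.5−3)² + (5.5−3)² + (2.2−3)² + (4−3)² + (3−3)² + (0.7−3)² + (5.7−3)² = 26.72.
The Normal likelihood contributes (σ²)^(−n/2) exp(−SS/(2σ²)), so the posterior is Inverse-Gamma(α + n/2, β + SS/2) = Inverse-Gamma(5.5, 23.36).
The mode of Inverse-Gamma(a, b) is b/(a+1) = 23.36/6.5 ≈ 3.594.

σ̂²_MAP = 3.594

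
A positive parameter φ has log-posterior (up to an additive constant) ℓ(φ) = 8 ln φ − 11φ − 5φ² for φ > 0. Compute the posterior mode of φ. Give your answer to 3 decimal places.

φ̂_MAP = 0.500

ℓ'(φ) = 8/φ − 11 − 10φ. Setting this to zero and multiplying by φ: 10φ² + 11φ − 8 = 0.
φ = (−11 + √(11² + 4·10·8)) / (2·10) = (−11 + √441) / 20 = (−11 + 21)/20 = 1/2.
ℓ''(φ) = −8/φ² − 10 < 0, confirming a maximum.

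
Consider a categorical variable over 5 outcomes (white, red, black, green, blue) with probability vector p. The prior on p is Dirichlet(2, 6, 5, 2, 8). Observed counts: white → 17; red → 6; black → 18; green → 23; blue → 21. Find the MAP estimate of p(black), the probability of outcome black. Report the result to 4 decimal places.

MAP estimate of p(black) = 0.2136

The posterior is Dirichlet(αᵢ + nᵢ) = Dirichlet(19, 12, 23, 25, 29).
For a Dirichlet(a₁,…,a_K) with all aᵢ > 1, the mode has j-th component (aⱼ − 1)/(Σaᵢ − K).
Here Σaᵢ = 108 and K = 5, so p(black) = (23 − 1)/(108 − 5) = 22/103 ≈ 0.2136.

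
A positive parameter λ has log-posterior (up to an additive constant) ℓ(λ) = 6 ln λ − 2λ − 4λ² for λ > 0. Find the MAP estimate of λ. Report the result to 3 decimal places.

ℓ'(λ) = 6/λ − 2 − 8λ. Setting this to zero and multiplying by λ: 8λ² + 2λ − 6 = 0.
λ = (−2 + √(2² + 4·8·6)) / (2·8) = (−2 + √196) / 16 = (−2 + 14)/16 = 3/4.
ℓ''(λ) = −6/λ² − 8 < 0, confirming a maximum.

λ̂_MAP = 0.750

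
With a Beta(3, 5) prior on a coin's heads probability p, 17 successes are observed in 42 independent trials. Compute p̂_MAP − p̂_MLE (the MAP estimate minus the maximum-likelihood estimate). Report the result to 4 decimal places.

MAP − MLE = -0.0089

Posterior is Beta(20, 30); MAP = (20−1)/(50−2) = 19/48 ≈ 0.39583.
MLE ignores the prior: p̂_MLE = k/n = 17/42 ≈ 0.40476.
Difference = 19/48 − 17/42 = -1/112 ≈ -0.0089.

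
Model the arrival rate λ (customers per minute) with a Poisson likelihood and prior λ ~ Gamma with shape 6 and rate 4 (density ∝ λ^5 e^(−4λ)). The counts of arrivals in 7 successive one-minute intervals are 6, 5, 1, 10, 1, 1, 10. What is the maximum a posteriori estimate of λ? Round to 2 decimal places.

λ̂_MAP = 3.55

Σxᵢ = 6+5+1+10+1+1+10 = 34, with n = 7.
Posterior ∝ λ^5e^(−4λ) · λ^34e^(−7λ) = λ^39e^(−11λ), i.e. Gamma(shape=40, rate=11).
The mode of a Gamma(a, b) with a ≥ 1 (shape–rate) is (a−1)/b = 39/11 ≈ 3.55.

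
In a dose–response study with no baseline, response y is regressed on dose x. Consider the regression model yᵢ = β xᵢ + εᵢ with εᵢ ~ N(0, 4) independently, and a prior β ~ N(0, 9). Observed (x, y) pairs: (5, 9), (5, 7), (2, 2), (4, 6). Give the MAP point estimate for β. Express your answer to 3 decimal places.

β̂_MAP = 1.533

log p(β | y) = −Σ(yᵢ − βxᵢ)²/(2·4) − β²/(2·9) + const.
Setting the derivative to zero: Σxᵢ(yᵢ − βxᵢ)/4 − β/9 = 0, so β = Σxᵢyᵢ / (Σxᵢ² + σ²/τ²).
Σxᵢyᵢ = 5·9 + 5·7 + 2·2 + 4·6 = 108; Σxᵢ² = 70; σ²/τ² = 4/9.
β̂_MAP = 108 / (70 + 4/9) = 108/(634/9) = 486/317 ≈ 1.533.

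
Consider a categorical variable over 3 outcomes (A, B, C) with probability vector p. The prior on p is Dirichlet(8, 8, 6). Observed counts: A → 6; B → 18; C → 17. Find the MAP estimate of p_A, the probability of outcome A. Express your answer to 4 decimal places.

The posterior is Dirichlet(αᵢ + nᵢ) = Dirichlet(14, 26, 23).
For a Dirichlet(a₁,…,a_K) with all aᵢ > 1, the mode has j-th component (aⱼ − 1)/(Σaᵢ − K).
Here Σaᵢ = 63 and K = 3, so p_A = (14 − 1)/(63 − 3) = 13/60 ≈ 0.2167.

MAP estimate of p_A = 0.2167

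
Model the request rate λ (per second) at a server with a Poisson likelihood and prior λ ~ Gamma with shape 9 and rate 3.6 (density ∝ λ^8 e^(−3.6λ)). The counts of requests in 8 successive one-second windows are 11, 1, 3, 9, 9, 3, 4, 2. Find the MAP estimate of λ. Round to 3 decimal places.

Σxᵢ = 11+1+3+9+9+3+4+2 = 42, with n = 8.
Posterior ∝ λ^8e^(−3.6λ) · λ^42e^(−8λ) = λ^50e^(−11.6λ), i.e. Gamma(shape=51, rate=11.6).
The mode of a Gamma(a, b) with a ≥ 1 (shape–rate) is (a−1)/b = 50/11.6 ≈ 4.310.

λ̂_MAP = 4.310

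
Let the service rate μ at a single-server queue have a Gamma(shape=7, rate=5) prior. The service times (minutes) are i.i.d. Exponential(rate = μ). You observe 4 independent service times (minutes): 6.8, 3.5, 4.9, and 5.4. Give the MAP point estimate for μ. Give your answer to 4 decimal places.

μ̂_MAP = 0.3906

The Exponential(rate=μ) likelihood is ∝ μ^n e^(−μΣtᵢ). Here n = 4 and Σtᵢ = 6.8 + 3.5 + 4.9 + 5.4 = 20.6.
Posterior ∝ μ^6e^(−5μ) · μ^4e^(−20.6μ) = μ^10e^(−25.6μ), i.e. Gamma(11, 25.6).
Mode = (a−1)/b = 10/25.6 ≈ 0.3906.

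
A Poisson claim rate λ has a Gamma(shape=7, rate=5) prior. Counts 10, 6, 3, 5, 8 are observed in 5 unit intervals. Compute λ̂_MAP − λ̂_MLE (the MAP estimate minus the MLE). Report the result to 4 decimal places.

MAP − MLE = -2.6000

Σxᵢ = 32. Posterior is Gamma(39, 10); MAP = (39−1)/10 = 38/10 ≈ 3.80000.
MLE = x̄ = 32/5 ≈ 6.40000.
Difference = 38/10 − 32/5 = -13/5 ≈ -2.6000.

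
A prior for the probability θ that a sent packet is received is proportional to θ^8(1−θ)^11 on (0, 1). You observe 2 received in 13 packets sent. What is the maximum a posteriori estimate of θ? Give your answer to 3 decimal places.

θ̂_MAP = 0.313

The prior density ∝ θ^8(1−θ)^11 is the kernel of Beta(9, 12).
Data: 2 successes in 13 trials. The binomial likelihood contributes θ^2(1−θ)^11, so the posterior is Beta(9+2, 12+11) = Beta(11, 23).
For Beta(a, b) with a, b > 1 the mode is (a−1)/(a+b−2) = 10/32 ≈ 0.313.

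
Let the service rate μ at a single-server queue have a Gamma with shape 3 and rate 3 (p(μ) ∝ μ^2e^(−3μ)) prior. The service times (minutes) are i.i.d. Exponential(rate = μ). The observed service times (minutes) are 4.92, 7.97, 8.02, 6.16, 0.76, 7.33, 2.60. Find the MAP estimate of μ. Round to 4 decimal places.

The Exponential(rate=μ) likelihood is ∝ μ^n e^(−μΣtᵢ). Here n = 7 and Σtᵢ = 4.92 + 7.97 + 8.02 + 6.16 + 0.76 + 7.33 + 2.60 = 37.76.
Posterior ∝ μ^2e^(−3μ) · μ^7e^(−37.76μ) = μ^9e^(−40.76μ), i.e. Gamma(10, 40.76).
Mode = (a−1)/b = 9/40.76 ≈ 0.2208.

μ̂_MAP = 0.2208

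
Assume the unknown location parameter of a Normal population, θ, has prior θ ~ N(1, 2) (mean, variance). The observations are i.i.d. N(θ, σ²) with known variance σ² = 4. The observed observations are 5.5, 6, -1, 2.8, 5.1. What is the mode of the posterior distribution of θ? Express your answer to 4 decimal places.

n = 5; x̄ = (5.5 + 6 + (-1) + 2.8 + 5.1)/5 = 18.4/5 = 3.68.
For a Normal prior and Normal likelihood with known variance, the posterior is Normal; its mode equals its mean, the precision-weighted average.
Prior precision 1/σ₀² = 1/2 = 0.5; data precision n/σ² = 5/4 = 1.25.
θ̂ = (0.5·1 + 1.25·3.68) / (0.5 + 1.25) = 5.1/1.75 = 102/35 ≈ 2.9143.

θ̂_MAP = 2.9143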